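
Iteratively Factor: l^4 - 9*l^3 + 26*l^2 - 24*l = (l - 4)*(l^3 - 5*l^2 + 6*l) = (l - 4)*(l - 2)*(l^2 - 3*l) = l*(l - 4)*(l - 2)*(l - 3)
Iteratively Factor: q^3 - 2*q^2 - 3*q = (q - 3)*(q^2 + q) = q*(q - 3)*(q + 1)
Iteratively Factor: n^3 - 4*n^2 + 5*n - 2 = (n - 1)*(n^2 - 3*n + 2) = (n - 1)^2*(n - 2)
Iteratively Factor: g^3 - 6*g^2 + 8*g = (g - 4)*(g^2 - 2*g) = (g - 4)*(g - 2)*(g)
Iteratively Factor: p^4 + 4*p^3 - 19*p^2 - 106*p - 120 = (p - 5)*(p^3 + 9*p^2 + 26*p + 24) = (p - 5)*(p + 2)*(p^2 + 7*p + 12) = (p - 5)*(p + 2)*(p + 4)*(p + 3)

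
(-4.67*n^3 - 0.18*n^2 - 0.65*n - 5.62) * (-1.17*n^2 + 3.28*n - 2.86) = 5.4639*n^5 - 15.107*n^4 + 13.5263*n^3 + 4.9582*n^2 - 16.5746*n + 16.0732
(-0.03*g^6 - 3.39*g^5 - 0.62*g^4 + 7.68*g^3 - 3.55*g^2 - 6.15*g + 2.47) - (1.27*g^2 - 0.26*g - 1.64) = -0.03*g^6 - 3.39*g^5 - 0.62*g^4 + 7.68*g^3 - 4.82*g^2 - 5.89*g + 4.11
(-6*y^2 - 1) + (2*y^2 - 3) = -4*y^2 - 4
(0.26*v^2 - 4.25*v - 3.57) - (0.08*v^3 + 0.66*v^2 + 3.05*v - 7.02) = -0.08*v^3 - 0.4*v^2 - 7.3*v + 3.45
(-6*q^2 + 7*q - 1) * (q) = -6*q^3 + 7*q^2 - q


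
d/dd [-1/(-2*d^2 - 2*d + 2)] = (-d - 1/2)/(d^2 + d - 1)^2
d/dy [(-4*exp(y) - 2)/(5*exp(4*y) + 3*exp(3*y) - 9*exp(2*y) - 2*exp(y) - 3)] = (60*exp(4*y) + 64*exp(3*y) - 18*exp(2*y) - 36*exp(y) + 8)*exp(y)/(25*exp(8*y) + 30*exp(7*y) - 81*exp(6*y) - 74*exp(5*y) + 39*exp(4*y) + 18*exp(3*y) + 58*exp(2*y) + 12*exp(y) + 9)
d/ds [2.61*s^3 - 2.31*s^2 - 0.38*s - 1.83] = 7.83*s^2 - 4.62*s - 0.38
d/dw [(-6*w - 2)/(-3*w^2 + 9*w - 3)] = 2*(-3*w^2 - 2*w + 6)/(3*(w^4 - 6*w^3 + 11*w^2 - 6*w + 1))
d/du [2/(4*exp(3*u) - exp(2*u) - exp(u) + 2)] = (-24*exp(2*u) + 4*exp(u) + 2)*exp(u)/(4*exp(3*u) - exp(2*u) - exp(u) + 2)^2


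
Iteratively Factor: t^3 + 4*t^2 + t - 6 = (t + 2)*(t^2 + 2*t - 3) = (t - 1)*(t + 2)*(t + 3)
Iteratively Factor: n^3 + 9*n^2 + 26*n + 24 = (n + 3)*(n^2 + 6*n + 8) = (n + 3)*(n + 4)*(n + 2)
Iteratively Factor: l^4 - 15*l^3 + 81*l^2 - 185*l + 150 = (l - 3)*(l^3 - 12*l^2 + 45*l - 50) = (l - 5)*(l - 3)*(l^2 - 7*l + 10) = (l - 5)^2*(l - 3)*(l - 2)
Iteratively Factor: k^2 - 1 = (k + 1)*(k - 1)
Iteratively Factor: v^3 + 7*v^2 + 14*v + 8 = (v + 4)*(v^2 + 3*v + 2) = (v + 2)*(v + 4)*(v + 1)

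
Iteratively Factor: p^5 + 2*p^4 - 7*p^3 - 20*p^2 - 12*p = (p + 2)*(p^4 - 7*p^2 - 6*p) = (p - 3)*(p + 2)*(p^3 + 3*p^2 + 2*p) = p*(p - 3)*(p + 2)*(p^2 + 3*p + 2) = p*(p - 3)*(p + 1)*(p + 2)*(p + 2)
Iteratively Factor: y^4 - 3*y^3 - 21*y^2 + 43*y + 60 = (y - 3)*(y^3 - 21*y - 20) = (y - 5)*(y - 3)*(y^2 + 5*y + 4) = (y - 5)*(y - 3)*(y + 4)*(y + 1)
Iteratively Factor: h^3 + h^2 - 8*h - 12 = (h - 3)*(h^2 + 4*h + 4) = (h - 3)*(h + 2)*(h + 2)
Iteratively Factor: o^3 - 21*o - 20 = (o - 5)*(o^2 + 5*o + 4) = (o - 5)*(o + 4)*(o + 1)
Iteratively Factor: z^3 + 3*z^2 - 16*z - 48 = (z + 3)*(z^2 - 16) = (z - 4)*(z + 3)*(z + 4)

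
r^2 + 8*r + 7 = (r + 1)*(r + 7)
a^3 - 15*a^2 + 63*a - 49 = (a - 7)^2*(a - 1)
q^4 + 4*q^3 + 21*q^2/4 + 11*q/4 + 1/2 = (q + 1/2)^2*(q + 1)*(q + 2)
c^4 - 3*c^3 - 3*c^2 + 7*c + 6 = (c - 3)*(c - 2)*(c + 1)^2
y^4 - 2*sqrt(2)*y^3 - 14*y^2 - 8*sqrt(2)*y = y*(y - 4*sqrt(2))*(y + sqrt(2))^2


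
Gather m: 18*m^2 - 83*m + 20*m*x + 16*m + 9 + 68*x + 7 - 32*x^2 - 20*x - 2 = 18*m^2 + m*(20*x - 67) - 32*x^2 + 48*x + 14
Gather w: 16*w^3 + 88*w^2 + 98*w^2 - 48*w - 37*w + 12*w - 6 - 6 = 16*w^3 + 186*w^2 - 73*w - 12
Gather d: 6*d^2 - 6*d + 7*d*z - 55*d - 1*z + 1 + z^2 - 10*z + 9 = 6*d^2 + d*(7*z - 61) + z^2 - 11*z + 10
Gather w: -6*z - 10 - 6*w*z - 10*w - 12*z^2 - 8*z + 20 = w*(-6*z - 10) - 12*z^2 - 14*z + 10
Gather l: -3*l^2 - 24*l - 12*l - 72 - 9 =-3*l^2 - 36*l - 81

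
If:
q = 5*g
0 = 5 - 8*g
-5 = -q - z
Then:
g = 5/8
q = 25/8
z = 15/8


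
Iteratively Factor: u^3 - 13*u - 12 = (u + 1)*(u^2 - u - 12) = (u + 1)*(u + 3)*(u - 4)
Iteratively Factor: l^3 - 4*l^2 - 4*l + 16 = (l - 2)*(l^2 - 2*l - 8) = (l - 4)*(l - 2)*(l + 2)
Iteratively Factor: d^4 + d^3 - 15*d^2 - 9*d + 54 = (d - 3)*(d^3 + 4*d^2 - 3*d - 18) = (d - 3)*(d + 3)*(d^2 + d - 6) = (d - 3)*(d - 2)*(d + 3)*(d + 3)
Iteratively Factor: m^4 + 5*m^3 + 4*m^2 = (m + 4)*(m^3 + m^2) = m*(m + 4)*(m^2 + m) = m*(m + 1)*(m + 4)*(m)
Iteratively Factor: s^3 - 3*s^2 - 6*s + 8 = (s - 1)*(s^2 - 2*s - 8) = (s - 1)*(s + 2)*(s - 4)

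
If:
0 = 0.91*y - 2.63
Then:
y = 2.89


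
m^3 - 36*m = m*(m - 6)*(m + 6)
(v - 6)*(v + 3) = v^2 - 3*v - 18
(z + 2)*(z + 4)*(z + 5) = z^3 + 11*z^2 + 38*z + 40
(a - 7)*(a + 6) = a^2 - a - 42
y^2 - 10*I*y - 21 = (y - 7*I)*(y - 3*I)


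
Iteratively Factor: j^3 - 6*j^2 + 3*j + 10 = (j - 5)*(j^2 - j - 2) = (j - 5)*(j + 1)*(j - 2)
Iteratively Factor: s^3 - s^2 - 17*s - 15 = (s + 3)*(s^2 - 4*s - 5) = (s - 5)*(s + 3)*(s + 1)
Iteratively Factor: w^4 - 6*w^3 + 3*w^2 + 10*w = (w + 1)*(w^3 - 7*w^2 + 10*w) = w*(w + 1)*(w^2 - 7*w + 10) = w*(w - 2)*(w + 1)*(w - 5)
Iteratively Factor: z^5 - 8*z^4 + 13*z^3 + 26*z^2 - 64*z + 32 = (z - 1)*(z^4 - 7*z^3 + 6*z^2 + 32*z - 32) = (z - 1)^2*(z^3 - 6*z^2 + 32) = (z - 4)*(z - 1)^2*(z^2 - 2*z - 8) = (z - 4)^2*(z - 1)^2*(z + 2)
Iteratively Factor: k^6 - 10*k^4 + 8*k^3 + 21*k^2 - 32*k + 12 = (k + 2)*(k^5 - 2*k^4 - 6*k^3 + 20*k^2 - 19*k + 6) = (k - 1)*(k + 2)*(k^4 - k^3 - 7*k^2 + 13*k - 6) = (k - 1)^2*(k + 2)*(k^3 - 7*k + 6) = (k - 2)*(k - 1)^2*(k + 2)*(k^2 + 2*k - 3) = (k - 2)*(k - 1)^2*(k + 2)*(k + 3)*(k - 1)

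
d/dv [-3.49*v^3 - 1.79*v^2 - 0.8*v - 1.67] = -10.47*v^2 - 3.58*v - 0.8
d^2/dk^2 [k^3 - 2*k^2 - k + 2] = 6*k - 4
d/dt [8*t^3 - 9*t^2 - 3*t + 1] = 24*t^2 - 18*t - 3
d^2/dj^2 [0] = 0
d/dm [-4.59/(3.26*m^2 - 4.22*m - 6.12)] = (29.9268*m - 19.3698)/(-3.26*m^2 + 4.22*m + 6.12)^2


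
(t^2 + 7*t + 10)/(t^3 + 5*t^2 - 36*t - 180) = (t + 2)/(t^2 - 36)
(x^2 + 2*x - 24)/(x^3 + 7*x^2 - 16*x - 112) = (x + 6)/(x^2 + 11*x + 28)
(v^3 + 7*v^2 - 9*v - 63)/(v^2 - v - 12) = (v^2 + 4*v - 21)/(v - 4)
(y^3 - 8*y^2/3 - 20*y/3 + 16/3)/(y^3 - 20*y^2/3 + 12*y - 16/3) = (y + 2)/(y - 2)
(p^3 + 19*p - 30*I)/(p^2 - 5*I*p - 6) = p + 5*I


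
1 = 1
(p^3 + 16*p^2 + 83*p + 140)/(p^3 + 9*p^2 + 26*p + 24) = (p^2 + 12*p + 35)/(p^2 + 5*p + 6)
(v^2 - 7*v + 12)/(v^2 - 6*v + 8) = (v - 3)/(v - 2)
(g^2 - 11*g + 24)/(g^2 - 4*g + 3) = (g - 8)/(g - 1)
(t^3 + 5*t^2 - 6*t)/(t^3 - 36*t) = (t - 1)/(t - 6)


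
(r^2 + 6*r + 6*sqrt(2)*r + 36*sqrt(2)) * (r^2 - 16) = r^4 + 6*r^3 + 6*sqrt(2)*r^3 - 16*r^2 + 36*sqrt(2)*r^2 - 96*sqrt(2)*r - 96*r - 576*sqrt(2)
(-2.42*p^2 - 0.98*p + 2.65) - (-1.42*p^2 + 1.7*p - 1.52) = -1.0*p^2 - 2.68*p + 4.17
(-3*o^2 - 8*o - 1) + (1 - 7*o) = -3*o^2 - 15*o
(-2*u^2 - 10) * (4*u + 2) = -8*u^3 - 4*u^2 - 40*u - 20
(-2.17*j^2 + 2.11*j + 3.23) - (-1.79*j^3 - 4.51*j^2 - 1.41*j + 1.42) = 1.79*j^3 + 2.34*j^2 + 3.52*j + 1.81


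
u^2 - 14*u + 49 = (u - 7)^2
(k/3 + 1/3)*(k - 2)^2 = k^3/3 - k^2 + 4/3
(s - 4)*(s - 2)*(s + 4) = s^3 - 2*s^2 - 16*s + 32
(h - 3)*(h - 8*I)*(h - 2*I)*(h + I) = h^4 - 3*h^3 - 9*I*h^3 - 6*h^2 + 27*I*h^2 + 18*h - 16*I*h + 48*I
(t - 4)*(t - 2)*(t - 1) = t^3 - 7*t^2 + 14*t - 8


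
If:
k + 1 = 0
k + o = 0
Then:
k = -1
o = 1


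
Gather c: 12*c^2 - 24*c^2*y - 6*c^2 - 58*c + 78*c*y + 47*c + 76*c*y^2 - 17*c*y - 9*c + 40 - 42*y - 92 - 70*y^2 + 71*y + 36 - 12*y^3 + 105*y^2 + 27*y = c^2*(6 - 24*y) + c*(76*y^2 + 61*y - 20) - 12*y^3 + 35*y^2 + 56*y - 16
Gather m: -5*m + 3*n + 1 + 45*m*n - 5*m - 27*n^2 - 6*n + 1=m*(45*n - 10) - 27*n^2 - 3*n + 2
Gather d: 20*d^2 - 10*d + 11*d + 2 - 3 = 20*d^2 + d - 1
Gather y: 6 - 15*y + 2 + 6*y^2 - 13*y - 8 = 6*y^2 - 28*y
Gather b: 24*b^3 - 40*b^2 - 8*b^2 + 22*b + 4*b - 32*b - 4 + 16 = 24*b^3 - 48*b^2 - 6*b + 12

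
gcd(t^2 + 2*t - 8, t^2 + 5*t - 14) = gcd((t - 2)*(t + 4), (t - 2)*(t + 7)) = t - 2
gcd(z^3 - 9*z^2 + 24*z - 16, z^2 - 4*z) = z - 4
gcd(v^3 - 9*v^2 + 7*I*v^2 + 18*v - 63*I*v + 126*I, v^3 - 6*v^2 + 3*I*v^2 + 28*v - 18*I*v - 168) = v^2 + v*(-6 + 7*I) - 42*I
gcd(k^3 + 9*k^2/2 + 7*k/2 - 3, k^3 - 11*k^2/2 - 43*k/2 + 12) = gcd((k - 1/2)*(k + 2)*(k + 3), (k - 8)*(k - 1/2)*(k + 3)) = k^2 + 5*k/2 - 3/2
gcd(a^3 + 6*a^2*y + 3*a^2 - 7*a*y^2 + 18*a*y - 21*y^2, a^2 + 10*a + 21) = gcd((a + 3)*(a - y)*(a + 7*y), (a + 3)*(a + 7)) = a + 3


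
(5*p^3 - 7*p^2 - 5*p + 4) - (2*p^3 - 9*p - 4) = 3*p^3 - 7*p^2 + 4*p + 8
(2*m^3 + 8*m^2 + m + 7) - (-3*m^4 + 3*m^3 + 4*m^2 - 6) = 3*m^4 - m^3 + 4*m^2 + m + 13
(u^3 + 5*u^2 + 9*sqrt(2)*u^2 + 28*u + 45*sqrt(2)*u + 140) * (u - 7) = u^4 - 2*u^3 + 9*sqrt(2)*u^3 - 18*sqrt(2)*u^2 - 7*u^2 - 315*sqrt(2)*u - 56*u - 980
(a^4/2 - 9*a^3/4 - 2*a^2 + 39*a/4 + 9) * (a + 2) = a^5/2 - 5*a^4/4 - 13*a^3/2 + 23*a^2/4 + 57*a/2 + 18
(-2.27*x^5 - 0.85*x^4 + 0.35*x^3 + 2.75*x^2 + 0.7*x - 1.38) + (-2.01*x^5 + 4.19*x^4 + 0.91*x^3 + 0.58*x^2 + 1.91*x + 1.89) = -4.28*x^5 + 3.34*x^4 + 1.26*x^3 + 3.33*x^2 + 2.61*x + 0.51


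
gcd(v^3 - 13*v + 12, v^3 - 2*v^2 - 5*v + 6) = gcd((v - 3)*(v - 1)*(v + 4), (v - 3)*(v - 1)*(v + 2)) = v^2 - 4*v + 3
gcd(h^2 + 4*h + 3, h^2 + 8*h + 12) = 1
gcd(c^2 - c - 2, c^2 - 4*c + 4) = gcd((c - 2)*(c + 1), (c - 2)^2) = c - 2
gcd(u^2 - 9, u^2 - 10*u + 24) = 1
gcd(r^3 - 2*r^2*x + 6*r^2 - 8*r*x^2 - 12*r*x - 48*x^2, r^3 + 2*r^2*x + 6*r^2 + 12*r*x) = r^2 + 2*r*x + 6*r + 12*x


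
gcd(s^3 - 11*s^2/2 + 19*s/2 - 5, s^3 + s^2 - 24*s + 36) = s - 2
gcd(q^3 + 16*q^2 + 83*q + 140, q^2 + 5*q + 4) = q + 4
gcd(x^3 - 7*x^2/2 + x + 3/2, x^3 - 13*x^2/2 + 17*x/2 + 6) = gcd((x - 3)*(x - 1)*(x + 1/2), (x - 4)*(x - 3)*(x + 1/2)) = x^2 - 5*x/2 - 3/2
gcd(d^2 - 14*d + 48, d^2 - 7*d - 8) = d - 8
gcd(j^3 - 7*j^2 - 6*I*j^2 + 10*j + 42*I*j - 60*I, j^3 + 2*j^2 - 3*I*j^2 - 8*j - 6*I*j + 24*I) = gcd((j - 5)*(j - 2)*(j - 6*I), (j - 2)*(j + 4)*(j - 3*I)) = j - 2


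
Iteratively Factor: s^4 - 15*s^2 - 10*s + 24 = (s - 1)*(s^3 + s^2 - 14*s - 24) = (s - 1)*(s + 2)*(s^2 - s - 12) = (s - 4)*(s - 1)*(s + 2)*(s + 3)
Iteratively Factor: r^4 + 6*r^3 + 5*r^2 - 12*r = (r + 4)*(r^3 + 2*r^2 - 3*r) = (r + 3)*(r + 4)*(r^2 - r) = (r - 1)*(r + 3)*(r + 4)*(r)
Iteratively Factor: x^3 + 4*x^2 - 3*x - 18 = (x - 2)*(x^2 + 6*x + 9) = (x - 2)*(x + 3)*(x + 3)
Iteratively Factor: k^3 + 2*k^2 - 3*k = (k)*(k^2 + 2*k - 3) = k*(k - 1)*(k + 3)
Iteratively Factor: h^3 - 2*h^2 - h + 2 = (h - 1)*(h^2 - h - 2) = (h - 1)*(h + 1)*(h - 2)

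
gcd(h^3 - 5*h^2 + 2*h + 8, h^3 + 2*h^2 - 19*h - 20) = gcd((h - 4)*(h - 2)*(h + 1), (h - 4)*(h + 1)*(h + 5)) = h^2 - 3*h - 4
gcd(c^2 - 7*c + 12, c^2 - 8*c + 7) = 1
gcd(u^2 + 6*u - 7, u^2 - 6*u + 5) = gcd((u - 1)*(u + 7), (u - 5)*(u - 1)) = u - 1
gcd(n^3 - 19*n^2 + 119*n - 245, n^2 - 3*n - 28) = n - 7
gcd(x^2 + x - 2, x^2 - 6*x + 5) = x - 1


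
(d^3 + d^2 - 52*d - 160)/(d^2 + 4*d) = d - 3 - 40/d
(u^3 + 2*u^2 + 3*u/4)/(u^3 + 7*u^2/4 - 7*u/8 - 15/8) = 2*u*(2*u + 1)/(4*u^2 + u - 5)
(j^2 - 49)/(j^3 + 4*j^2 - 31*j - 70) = (j - 7)/(j^2 - 3*j - 10)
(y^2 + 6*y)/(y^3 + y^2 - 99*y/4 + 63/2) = 4*y/(4*y^2 - 20*y + 21)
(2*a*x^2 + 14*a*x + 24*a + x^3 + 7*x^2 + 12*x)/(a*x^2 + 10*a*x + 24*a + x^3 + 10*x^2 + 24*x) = (2*a*x + 6*a + x^2 + 3*x)/(a*x + 6*a + x^2 + 6*x)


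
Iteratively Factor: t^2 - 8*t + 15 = (t - 3)*(t - 5)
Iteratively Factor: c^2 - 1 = (c + 1)*(c - 1)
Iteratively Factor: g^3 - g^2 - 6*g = (g)*(g^2 - g - 6) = g*(g - 3)*(g + 2)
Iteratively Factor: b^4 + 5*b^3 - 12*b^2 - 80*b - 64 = (b + 4)*(b^3 + b^2 - 16*b - 16) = (b + 1)*(b + 4)*(b^2 - 16) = (b - 4)*(b + 1)*(b + 4)*(b + 4)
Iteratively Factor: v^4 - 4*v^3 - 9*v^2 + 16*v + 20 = (v + 1)*(v^3 - 5*v^2 - 4*v + 20) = (v - 2)*(v + 1)*(v^2 - 3*v - 10) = (v - 2)*(v + 1)*(v + 2)*(v - 5)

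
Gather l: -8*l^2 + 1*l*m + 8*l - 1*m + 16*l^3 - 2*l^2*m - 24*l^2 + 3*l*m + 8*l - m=16*l^3 + l^2*(-2*m - 32) + l*(4*m + 16) - 2*m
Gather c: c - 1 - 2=c - 3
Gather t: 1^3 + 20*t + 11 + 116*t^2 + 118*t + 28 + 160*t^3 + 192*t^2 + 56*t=160*t^3 + 308*t^2 + 194*t + 40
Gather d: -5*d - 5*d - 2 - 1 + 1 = -10*d - 2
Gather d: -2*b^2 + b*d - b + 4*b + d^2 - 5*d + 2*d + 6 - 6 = -2*b^2 + 3*b + d^2 + d*(b - 3)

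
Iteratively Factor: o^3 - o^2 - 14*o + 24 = (o + 4)*(o^2 - 5*o + 6) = (o - 2)*(o + 4)*(o - 3)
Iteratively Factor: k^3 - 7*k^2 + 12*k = (k - 3)*(k^2 - 4*k) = (k - 4)*(k - 3)*(k)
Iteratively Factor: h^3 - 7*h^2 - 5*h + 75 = (h + 3)*(h^2 - 10*h + 25) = (h - 5)*(h + 3)*(h - 5)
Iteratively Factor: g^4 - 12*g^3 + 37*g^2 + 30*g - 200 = (g + 2)*(g^3 - 14*g^2 + 65*g - 100) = (g - 4)*(g + 2)*(g^2 - 10*g + 25) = (g - 5)*(g - 4)*(g + 2)*(g - 5)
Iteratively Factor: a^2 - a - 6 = (a + 2)*(a - 3)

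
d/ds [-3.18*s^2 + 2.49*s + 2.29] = 2.49 - 6.36*s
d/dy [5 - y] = -1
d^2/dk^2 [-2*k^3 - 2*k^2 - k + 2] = -12*k - 4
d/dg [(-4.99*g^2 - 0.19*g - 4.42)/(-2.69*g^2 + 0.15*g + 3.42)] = (-1.2596*g^2 - 57.9112*g + 0.0131999999999999)/(7.2361*g^4 - 0.807*g^3 - 18.3771*g^2 + 1.026*g + 11.6964)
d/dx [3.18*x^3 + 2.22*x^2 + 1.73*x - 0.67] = 9.54*x^2 + 4.44*x + 1.73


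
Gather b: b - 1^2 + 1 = b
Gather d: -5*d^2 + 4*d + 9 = -5*d^2 + 4*d + 9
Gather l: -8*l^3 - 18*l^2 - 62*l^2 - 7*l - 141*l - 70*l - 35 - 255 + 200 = -8*l^3 - 80*l^2 - 218*l - 90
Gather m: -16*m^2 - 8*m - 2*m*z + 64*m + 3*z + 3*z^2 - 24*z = -16*m^2 + m*(56 - 2*z) + 3*z^2 - 21*z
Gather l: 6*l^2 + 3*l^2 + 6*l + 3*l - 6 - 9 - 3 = 9*l^2 + 9*l - 18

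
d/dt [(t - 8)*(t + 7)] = 2*t - 1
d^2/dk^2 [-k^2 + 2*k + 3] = -2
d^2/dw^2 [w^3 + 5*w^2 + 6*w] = 6*w + 10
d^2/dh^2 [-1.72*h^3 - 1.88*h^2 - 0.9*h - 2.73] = -10.32*h - 3.76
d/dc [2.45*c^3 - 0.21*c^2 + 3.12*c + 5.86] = 7.35*c^2 - 0.42*c + 3.12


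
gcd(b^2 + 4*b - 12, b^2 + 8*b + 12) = b + 6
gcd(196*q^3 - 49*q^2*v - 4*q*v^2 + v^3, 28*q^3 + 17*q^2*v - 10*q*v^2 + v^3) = 28*q^2 - 11*q*v + v^2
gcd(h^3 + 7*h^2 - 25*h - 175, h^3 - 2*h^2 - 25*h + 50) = h^2 - 25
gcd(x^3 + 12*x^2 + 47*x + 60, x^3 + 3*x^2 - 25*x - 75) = x^2 + 8*x + 15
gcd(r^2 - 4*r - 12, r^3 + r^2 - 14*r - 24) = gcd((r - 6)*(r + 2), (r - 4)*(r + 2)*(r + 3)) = r + 2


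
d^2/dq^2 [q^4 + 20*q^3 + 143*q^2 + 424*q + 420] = 12*q^2 + 120*q + 286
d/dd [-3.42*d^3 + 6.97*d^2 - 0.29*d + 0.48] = -10.26*d^2 + 13.94*d - 0.29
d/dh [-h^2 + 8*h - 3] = 8 - 2*h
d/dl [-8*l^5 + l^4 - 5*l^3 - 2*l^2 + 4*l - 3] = -40*l^4 + 4*l^3 - 15*l^2 - 4*l + 4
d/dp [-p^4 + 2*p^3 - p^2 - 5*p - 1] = -4*p^3 + 6*p^2 - 2*p - 5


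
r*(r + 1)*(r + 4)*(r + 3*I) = r^4 + 5*r^3 + 3*I*r^3 + 4*r^2 + 15*I*r^2 + 12*I*r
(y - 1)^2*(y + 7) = y^3 + 5*y^2 - 13*y + 7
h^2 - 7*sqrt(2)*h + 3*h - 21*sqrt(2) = (h + 3)*(h - 7*sqrt(2))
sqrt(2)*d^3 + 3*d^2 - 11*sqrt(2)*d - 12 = (d - 2*sqrt(2))*(d + 3*sqrt(2))*(sqrt(2)*d + 1)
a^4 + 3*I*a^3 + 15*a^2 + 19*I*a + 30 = (a - 3*I)*(a - I)*(a + 2*I)*(a + 5*I)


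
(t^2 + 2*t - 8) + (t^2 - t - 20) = 2*t^2 + t - 28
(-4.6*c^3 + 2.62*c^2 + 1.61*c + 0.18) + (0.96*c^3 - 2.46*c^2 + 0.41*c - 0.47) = -3.64*c^3 + 0.16*c^2 + 2.02*c - 0.29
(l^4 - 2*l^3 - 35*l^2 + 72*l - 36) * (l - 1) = l^5 - 3*l^4 - 33*l^3 + 107*l^2 - 108*l + 36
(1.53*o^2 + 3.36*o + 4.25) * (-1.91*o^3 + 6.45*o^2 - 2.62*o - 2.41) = -2.9223*o^5 + 3.4509*o^4 + 9.5459*o^3 + 14.922*o^2 - 19.2326*o - 10.2425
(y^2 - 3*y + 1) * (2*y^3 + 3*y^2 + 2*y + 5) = 2*y^5 - 3*y^4 - 5*y^3 + 2*y^2 - 13*y + 5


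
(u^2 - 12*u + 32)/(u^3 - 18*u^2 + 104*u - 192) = 1/(u - 6)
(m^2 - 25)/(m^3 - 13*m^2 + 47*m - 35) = (m + 5)/(m^2 - 8*m + 7)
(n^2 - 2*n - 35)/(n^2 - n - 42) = (n + 5)/(n + 6)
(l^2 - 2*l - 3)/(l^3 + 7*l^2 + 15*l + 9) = (l - 3)/(l^2 + 6*l + 9)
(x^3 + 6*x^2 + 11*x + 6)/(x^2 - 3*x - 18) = (x^2 + 3*x + 2)/(x - 6)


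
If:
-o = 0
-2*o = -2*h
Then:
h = 0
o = 0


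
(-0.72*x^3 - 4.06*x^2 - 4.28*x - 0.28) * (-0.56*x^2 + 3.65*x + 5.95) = 0.4032*x^5 - 0.3544*x^4 - 16.7062*x^3 - 39.6222*x^2 - 26.488*x - 1.666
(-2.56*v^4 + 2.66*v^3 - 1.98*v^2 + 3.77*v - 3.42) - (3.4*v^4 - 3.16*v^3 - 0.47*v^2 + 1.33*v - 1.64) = -5.96*v^4 + 5.82*v^3 - 1.51*v^2 + 2.44*v - 1.78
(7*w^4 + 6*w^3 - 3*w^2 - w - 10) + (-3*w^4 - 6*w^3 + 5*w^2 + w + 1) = 4*w^4 + 2*w^2 - 9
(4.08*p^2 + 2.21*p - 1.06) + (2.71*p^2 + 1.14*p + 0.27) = 6.79*p^2 + 3.35*p - 0.79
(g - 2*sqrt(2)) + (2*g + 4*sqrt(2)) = 3*g + 2*sqrt(2)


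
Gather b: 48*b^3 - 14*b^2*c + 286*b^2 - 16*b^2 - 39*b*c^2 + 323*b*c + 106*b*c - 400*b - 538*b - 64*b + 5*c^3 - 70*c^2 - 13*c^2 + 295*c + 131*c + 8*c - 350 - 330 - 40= 48*b^3 + b^2*(270 - 14*c) + b*(-39*c^2 + 429*c - 1002) + 5*c^3 - 83*c^2 + 434*c - 720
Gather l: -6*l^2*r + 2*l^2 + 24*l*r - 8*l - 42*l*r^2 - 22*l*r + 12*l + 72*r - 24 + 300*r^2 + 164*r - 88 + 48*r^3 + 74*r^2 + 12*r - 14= l^2*(2 - 6*r) + l*(-42*r^2 + 2*r + 4) + 48*r^3 + 374*r^2 + 248*r - 126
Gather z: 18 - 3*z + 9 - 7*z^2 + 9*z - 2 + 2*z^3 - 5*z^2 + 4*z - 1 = 2*z^3 - 12*z^2 + 10*z + 24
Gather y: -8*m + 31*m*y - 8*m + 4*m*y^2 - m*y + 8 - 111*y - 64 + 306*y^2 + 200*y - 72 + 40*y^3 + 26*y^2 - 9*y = -16*m + 40*y^3 + y^2*(4*m + 332) + y*(30*m + 80) - 128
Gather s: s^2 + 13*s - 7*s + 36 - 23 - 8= s^2 + 6*s + 5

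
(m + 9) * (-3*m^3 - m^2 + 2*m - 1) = -3*m^4 - 28*m^3 - 7*m^2 + 17*m - 9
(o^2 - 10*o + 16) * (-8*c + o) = -8*c*o^2 + 80*c*o - 128*c + o^3 - 10*o^2 + 16*o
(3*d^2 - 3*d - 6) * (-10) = -30*d^2 + 30*d + 60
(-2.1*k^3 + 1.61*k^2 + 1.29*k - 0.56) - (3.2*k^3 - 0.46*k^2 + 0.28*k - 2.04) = -5.3*k^3 + 2.07*k^2 + 1.01*k + 1.48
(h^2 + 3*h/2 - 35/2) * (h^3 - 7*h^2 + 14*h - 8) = h^5 - 11*h^4/2 - 14*h^3 + 271*h^2/2 - 257*h + 140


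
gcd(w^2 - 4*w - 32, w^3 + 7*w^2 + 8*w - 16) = w + 4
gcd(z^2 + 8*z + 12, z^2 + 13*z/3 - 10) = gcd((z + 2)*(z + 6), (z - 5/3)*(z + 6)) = z + 6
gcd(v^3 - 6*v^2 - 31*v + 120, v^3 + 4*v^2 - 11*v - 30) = v^2 + 2*v - 15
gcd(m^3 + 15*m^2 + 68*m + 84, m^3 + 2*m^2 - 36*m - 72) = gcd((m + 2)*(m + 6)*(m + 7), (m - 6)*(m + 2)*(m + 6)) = m^2 + 8*m + 12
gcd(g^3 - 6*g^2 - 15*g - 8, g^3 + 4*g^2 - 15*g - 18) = g + 1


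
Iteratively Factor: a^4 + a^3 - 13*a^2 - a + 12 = (a + 4)*(a^3 - 3*a^2 - a + 3) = (a + 1)*(a + 4)*(a^2 - 4*a + 3) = (a - 3)*(a + 1)*(a + 4)*(a - 1)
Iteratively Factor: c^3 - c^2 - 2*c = (c - 2)*(c^2 + c) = (c - 2)*(c + 1)*(c)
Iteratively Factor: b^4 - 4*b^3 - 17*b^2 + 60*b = (b - 5)*(b^3 + b^2 - 12*b) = (b - 5)*(b + 4)*(b^2 - 3*b) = b*(b - 5)*(b + 4)*(b - 3)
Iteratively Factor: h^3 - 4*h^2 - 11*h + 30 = (h + 3)*(h^2 - 7*h + 10) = (h - 5)*(h + 3)*(h - 2)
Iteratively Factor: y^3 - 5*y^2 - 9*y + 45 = (y - 3)*(y^2 - 2*y - 15) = (y - 5)*(y - 3)*(y + 3)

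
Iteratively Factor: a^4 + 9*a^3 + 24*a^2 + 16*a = (a + 4)*(a^3 + 5*a^2 + 4*a) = (a + 1)*(a + 4)*(a^2 + 4*a) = (a + 1)*(a + 4)^2*(a)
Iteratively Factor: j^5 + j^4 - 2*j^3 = (j)*(j^4 + j^3 - 2*j^2) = j^2*(j^3 + j^2 - 2*j) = j^3*(j^2 + j - 2) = j^3*(j + 2)*(j - 1)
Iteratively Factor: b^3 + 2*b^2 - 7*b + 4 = (b - 1)*(b^2 + 3*b - 4) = (b - 1)*(b + 4)*(b - 1)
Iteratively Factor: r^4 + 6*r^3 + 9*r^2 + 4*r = (r + 1)*(r^3 + 5*r^2 + 4*r) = (r + 1)^2*(r^2 + 4*r) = (r + 1)^2*(r + 4)*(r)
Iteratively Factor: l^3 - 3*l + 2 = (l - 1)*(l^2 + l - 2) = (l - 1)*(l + 2)*(l - 1)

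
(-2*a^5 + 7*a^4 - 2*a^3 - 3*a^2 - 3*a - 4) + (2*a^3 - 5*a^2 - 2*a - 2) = -2*a^5 + 7*a^4 - 8*a^2 - 5*a - 6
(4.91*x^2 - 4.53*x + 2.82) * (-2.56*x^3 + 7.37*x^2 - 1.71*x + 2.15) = -12.5696*x^5 + 47.7835*x^4 - 49.0014*x^3 + 39.0862*x^2 - 14.5617*x + 6.063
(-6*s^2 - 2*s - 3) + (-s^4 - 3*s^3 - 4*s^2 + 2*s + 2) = -s^4 - 3*s^3 - 10*s^2 - 1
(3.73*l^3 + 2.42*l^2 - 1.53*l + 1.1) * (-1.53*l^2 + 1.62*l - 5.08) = -5.7069*l^5 + 2.34*l^4 - 12.6871*l^3 - 16.4552*l^2 + 9.5544*l - 5.588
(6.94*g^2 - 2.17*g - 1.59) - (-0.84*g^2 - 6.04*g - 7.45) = 7.78*g^2 + 3.87*g + 5.86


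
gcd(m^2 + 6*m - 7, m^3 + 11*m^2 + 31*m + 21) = m + 7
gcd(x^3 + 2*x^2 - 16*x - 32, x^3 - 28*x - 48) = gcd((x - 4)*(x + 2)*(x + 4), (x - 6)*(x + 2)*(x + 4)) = x^2 + 6*x + 8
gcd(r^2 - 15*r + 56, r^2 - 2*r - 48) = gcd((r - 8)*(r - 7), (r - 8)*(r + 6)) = r - 8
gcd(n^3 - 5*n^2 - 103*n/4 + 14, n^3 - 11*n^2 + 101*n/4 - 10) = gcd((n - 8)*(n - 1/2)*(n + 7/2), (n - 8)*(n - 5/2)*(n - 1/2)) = n^2 - 17*n/2 + 4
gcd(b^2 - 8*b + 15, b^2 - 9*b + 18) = b - 3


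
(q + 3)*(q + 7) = q^2 + 10*q + 21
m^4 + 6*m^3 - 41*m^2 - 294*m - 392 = (m - 7)*(m + 2)*(m + 4)*(m + 7)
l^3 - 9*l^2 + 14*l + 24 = (l - 6)*(l - 4)*(l + 1)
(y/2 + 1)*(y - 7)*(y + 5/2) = y^3/2 - 5*y^2/4 - 53*y/4 - 35/2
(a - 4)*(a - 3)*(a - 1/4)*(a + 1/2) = a^4 - 27*a^3/4 + 81*a^2/8 + 31*a/8 - 3/2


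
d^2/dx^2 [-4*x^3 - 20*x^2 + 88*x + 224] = -24*x - 40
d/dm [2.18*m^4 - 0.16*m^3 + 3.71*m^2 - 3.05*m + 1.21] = 8.72*m^3 - 0.48*m^2 + 7.42*m - 3.05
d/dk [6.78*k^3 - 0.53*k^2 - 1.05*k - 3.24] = 20.34*k^2 - 1.06*k - 1.05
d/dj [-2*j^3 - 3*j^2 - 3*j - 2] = -6*j^2 - 6*j - 3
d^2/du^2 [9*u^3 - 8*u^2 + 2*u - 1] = 54*u - 16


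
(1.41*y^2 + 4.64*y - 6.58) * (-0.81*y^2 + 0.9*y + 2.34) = -1.1421*y^4 - 2.4894*y^3 + 12.8052*y^2 + 4.9356*y - 15.3972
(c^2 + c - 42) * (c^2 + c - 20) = c^4 + 2*c^3 - 61*c^2 - 62*c + 840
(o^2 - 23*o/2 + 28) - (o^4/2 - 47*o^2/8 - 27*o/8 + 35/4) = -o^4/2 + 55*o^2/8 - 65*o/8 + 77/4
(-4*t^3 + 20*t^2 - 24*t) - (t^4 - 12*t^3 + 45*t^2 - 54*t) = -t^4 + 8*t^3 - 25*t^2 + 30*t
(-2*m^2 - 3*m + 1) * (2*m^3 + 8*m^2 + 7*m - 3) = -4*m^5 - 22*m^4 - 36*m^3 - 7*m^2 + 16*m - 3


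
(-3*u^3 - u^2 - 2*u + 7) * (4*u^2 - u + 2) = -12*u^5 - u^4 - 13*u^3 + 28*u^2 - 11*u + 14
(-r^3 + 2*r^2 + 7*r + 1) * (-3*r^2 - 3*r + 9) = 3*r^5 - 3*r^4 - 36*r^3 - 6*r^2 + 60*r + 9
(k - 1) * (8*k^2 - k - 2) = 8*k^3 - 9*k^2 - k + 2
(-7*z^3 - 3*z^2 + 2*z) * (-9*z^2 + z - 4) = 63*z^5 + 20*z^4 + 7*z^3 + 14*z^2 - 8*z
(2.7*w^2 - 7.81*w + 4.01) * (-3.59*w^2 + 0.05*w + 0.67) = -9.693*w^4 + 28.1729*w^3 - 12.9774*w^2 - 5.0322*w + 2.6867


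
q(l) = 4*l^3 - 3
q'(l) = 12*l^2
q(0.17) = -2.98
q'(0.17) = 0.35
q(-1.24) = -10.63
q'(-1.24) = 18.45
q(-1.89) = -30.01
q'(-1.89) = 42.87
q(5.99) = 856.69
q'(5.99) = 430.56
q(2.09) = 33.52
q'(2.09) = 52.42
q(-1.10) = -8.32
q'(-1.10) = 14.52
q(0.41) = -2.72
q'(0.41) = 2.02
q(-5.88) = -816.19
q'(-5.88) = 414.89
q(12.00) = 6909.00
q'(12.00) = 1728.00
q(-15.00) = -13503.00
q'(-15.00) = 2700.00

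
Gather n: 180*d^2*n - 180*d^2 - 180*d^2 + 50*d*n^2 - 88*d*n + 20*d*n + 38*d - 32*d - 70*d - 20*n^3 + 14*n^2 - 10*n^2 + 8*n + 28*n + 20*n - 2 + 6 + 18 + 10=-360*d^2 - 64*d - 20*n^3 + n^2*(50*d + 4) + n*(180*d^2 - 68*d + 56) + 32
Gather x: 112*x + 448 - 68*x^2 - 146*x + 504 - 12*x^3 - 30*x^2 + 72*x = -12*x^3 - 98*x^2 + 38*x + 952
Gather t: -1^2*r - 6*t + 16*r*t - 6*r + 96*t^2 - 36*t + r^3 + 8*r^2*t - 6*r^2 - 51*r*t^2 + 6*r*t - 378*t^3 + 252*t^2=r^3 - 6*r^2 - 7*r - 378*t^3 + t^2*(348 - 51*r) + t*(8*r^2 + 22*r - 42)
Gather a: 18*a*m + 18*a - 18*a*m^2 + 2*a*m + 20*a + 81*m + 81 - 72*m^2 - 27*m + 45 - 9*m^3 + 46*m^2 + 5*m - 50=a*(-18*m^2 + 20*m + 38) - 9*m^3 - 26*m^2 + 59*m + 76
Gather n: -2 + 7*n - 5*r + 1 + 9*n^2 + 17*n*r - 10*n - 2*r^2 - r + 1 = 9*n^2 + n*(17*r - 3) - 2*r^2 - 6*r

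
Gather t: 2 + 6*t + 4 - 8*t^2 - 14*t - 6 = -8*t^2 - 8*t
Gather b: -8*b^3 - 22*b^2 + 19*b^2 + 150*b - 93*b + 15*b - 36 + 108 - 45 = -8*b^3 - 3*b^2 + 72*b + 27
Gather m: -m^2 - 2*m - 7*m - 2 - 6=-m^2 - 9*m - 8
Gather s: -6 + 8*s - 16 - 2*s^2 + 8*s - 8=-2*s^2 + 16*s - 30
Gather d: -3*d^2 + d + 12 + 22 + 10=-3*d^2 + d + 44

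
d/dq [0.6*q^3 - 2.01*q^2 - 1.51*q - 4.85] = 1.8*q^2 - 4.02*q - 1.51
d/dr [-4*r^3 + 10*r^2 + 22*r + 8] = -12*r^2 + 20*r + 22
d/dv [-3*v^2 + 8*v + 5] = 8 - 6*v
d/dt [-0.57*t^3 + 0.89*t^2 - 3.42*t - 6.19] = -1.71*t^2 + 1.78*t - 3.42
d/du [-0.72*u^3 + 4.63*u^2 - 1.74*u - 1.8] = -2.16*u^2 + 9.26*u - 1.74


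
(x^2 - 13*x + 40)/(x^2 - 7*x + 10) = (x - 8)/(x - 2)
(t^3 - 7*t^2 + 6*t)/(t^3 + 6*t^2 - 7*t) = (t - 6)/(t + 7)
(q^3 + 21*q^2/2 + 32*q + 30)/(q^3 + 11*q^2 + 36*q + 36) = (q + 5/2)/(q + 3)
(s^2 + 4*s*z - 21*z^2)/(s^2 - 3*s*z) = (s + 7*z)/s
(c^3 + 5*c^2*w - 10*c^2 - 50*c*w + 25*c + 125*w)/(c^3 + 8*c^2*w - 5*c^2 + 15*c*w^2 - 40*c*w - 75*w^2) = (c - 5)/(c + 3*w)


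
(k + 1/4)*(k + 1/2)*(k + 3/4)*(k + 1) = k^4 + 5*k^3/2 + 35*k^2/16 + 25*k/32 + 3/32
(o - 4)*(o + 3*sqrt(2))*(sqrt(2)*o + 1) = sqrt(2)*o^3 - 4*sqrt(2)*o^2 + 7*o^2 - 28*o + 3*sqrt(2)*o - 12*sqrt(2)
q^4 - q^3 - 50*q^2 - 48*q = q*(q - 8)*(q + 1)*(q + 6)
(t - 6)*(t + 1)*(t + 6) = t^3 + t^2 - 36*t - 36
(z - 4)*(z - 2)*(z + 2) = z^3 - 4*z^2 - 4*z + 16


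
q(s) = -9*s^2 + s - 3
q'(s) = 1 - 18*s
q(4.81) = -206.41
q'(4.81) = -85.58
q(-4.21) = -166.73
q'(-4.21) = 76.78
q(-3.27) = -102.51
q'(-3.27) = 59.86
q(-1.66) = -29.46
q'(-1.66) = 30.88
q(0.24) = -3.28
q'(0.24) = -3.32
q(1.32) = -17.36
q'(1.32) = -22.76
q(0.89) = -9.24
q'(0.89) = -15.02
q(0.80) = -7.96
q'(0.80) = -13.40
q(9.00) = -723.00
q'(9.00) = -161.00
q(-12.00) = -1311.00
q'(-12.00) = 217.00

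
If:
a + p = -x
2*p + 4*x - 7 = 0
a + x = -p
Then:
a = x - 7/2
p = 7/2 - 2*x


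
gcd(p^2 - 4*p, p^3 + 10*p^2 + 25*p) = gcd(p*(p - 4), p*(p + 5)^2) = p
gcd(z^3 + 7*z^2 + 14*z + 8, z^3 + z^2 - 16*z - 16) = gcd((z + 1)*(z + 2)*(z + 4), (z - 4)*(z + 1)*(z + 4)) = z^2 + 5*z + 4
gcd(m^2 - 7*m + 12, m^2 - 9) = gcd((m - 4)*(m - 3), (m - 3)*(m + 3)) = m - 3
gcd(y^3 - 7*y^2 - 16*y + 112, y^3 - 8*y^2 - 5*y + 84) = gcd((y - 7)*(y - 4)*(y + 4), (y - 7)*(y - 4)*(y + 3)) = y^2 - 11*y + 28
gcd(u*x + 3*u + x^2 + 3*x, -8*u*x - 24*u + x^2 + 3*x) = x + 3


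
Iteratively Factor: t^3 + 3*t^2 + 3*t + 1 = (t + 1)*(t^2 + 2*t + 1) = (t + 1)^2*(t + 1)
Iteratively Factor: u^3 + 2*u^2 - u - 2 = (u + 1)*(u^2 + u - 2) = (u + 1)*(u + 2)*(u - 1)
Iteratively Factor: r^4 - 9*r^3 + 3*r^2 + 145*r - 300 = (r - 3)*(r^3 - 6*r^2 - 15*r + 100) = (r - 3)*(r + 4)*(r^2 - 10*r + 25) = (r - 5)*(r - 3)*(r + 4)*(r - 5)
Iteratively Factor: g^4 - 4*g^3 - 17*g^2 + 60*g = (g - 5)*(g^3 + g^2 - 12*g) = (g - 5)*(g + 4)*(g^2 - 3*g) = g*(g - 5)*(g + 4)*(g - 3)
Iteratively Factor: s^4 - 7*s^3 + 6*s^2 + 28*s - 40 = (s - 5)*(s^3 - 2*s^2 - 4*s + 8) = (s - 5)*(s - 2)*(s^2 - 4) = (s - 5)*(s - 2)*(s + 2)*(s - 2)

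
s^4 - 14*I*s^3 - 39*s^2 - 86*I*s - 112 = (s - 8*I)*(s - 7*I)*(s - I)*(s + 2*I)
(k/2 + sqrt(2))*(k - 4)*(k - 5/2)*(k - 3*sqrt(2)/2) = k^4/2 - 13*k^3/4 + sqrt(2)*k^3/4 - 13*sqrt(2)*k^2/8 + 2*k^2 + 5*sqrt(2)*k/2 + 39*k/2 - 30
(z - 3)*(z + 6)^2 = z^3 + 9*z^2 - 108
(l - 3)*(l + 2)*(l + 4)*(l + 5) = l^4 + 8*l^3 + 5*l^2 - 74*l - 120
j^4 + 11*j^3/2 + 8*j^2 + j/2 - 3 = (j - 1/2)*(j + 1)*(j + 2)*(j + 3)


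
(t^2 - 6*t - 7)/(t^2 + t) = (t - 7)/t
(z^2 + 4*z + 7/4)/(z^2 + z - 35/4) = (2*z + 1)/(2*z - 5)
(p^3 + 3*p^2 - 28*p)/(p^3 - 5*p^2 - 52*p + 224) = p/(p - 8)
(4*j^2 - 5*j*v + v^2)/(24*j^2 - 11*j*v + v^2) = (4*j^2 - 5*j*v + v^2)/(24*j^2 - 11*j*v + v^2)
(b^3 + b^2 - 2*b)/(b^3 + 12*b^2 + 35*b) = (b^2 + b - 2)/(b^2 + 12*b + 35)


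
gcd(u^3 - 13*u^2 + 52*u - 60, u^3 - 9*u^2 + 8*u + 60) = u^2 - 11*u + 30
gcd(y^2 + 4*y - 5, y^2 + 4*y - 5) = y^2 + 4*y - 5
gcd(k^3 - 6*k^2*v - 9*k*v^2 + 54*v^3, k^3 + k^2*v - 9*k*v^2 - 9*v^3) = -k^2 + 9*v^2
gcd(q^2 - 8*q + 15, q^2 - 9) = q - 3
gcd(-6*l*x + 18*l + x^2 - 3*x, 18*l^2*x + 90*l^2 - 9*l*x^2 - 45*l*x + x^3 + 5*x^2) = -6*l + x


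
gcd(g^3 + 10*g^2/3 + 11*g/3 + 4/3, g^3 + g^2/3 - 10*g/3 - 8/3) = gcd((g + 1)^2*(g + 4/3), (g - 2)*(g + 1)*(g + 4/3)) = g^2 + 7*g/3 + 4/3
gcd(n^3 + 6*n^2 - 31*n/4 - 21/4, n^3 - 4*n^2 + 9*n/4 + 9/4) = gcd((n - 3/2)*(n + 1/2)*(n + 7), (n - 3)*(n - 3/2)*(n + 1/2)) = n^2 - n - 3/4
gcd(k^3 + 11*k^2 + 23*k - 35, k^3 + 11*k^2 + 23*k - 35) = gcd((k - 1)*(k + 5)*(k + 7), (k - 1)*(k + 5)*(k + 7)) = k^3 + 11*k^2 + 23*k - 35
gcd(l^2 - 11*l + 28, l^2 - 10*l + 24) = l - 4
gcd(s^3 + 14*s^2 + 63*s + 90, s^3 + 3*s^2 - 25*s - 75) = s^2 + 8*s + 15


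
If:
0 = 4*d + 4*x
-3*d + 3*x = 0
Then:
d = 0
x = 0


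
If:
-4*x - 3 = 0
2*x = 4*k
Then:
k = -3/8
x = -3/4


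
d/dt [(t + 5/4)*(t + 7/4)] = 2*t + 3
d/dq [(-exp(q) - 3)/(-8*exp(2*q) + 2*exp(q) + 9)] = (-2*(exp(q) + 3)*(8*exp(q) - 1) + 8*exp(2*q) - 2*exp(q) - 9)*exp(q)/(-8*exp(2*q) + 2*exp(q) + 9)^2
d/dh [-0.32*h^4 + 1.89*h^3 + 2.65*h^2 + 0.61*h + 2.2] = -1.28*h^3 + 5.67*h^2 + 5.3*h + 0.61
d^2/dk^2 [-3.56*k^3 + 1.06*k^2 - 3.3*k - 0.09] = 2.12 - 21.36*k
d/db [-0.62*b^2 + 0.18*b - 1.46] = 0.18 - 1.24*b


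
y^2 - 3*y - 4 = (y - 4)*(y + 1)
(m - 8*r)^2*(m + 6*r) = m^3 - 10*m^2*r - 32*m*r^2 + 384*r^3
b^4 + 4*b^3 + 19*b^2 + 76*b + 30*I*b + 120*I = (b + 4)*(b - 5*I)*(b + 2*I)*(b + 3*I)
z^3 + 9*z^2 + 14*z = z*(z + 2)*(z + 7)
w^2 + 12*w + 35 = (w + 5)*(w + 7)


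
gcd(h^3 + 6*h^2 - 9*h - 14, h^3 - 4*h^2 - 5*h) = h + 1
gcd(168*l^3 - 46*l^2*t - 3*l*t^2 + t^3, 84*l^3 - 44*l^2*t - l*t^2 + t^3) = -42*l^2 + l*t + t^2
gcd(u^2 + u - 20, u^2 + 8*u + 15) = u + 5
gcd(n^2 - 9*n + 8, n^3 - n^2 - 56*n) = n - 8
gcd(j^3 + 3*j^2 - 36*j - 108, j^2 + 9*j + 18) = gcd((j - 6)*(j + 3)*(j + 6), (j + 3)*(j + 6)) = j^2 + 9*j + 18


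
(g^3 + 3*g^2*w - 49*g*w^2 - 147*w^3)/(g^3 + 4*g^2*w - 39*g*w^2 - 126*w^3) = (-g + 7*w)/(-g + 6*w)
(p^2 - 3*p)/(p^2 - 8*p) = (p - 3)/(p - 8)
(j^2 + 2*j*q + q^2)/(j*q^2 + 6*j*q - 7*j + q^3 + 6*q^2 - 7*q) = (j + q)/(q^2 + 6*q - 7)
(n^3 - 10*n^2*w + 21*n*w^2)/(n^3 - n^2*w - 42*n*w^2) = (n - 3*w)/(n + 6*w)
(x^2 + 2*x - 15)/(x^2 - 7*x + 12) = (x + 5)/(x - 4)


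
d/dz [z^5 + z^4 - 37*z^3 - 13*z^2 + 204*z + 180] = 5*z^4 + 4*z^3 - 111*z^2 - 26*z + 204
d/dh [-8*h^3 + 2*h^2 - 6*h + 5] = -24*h^2 + 4*h - 6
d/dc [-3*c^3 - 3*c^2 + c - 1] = -9*c^2 - 6*c + 1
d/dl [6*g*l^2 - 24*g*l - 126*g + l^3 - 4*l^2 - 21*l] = 12*g*l - 24*g + 3*l^2 - 8*l - 21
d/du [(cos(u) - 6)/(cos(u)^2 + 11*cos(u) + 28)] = (cos(u)^2 - 12*cos(u) - 94)*sin(u)/(cos(u)^2 + 11*cos(u) + 28)^2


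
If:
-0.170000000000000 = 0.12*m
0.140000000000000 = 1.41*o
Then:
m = -1.42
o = 0.10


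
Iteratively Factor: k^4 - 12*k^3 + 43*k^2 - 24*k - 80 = (k - 4)*(k^3 - 8*k^2 + 11*k + 20) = (k - 4)*(k + 1)*(k^2 - 9*k + 20) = (k - 5)*(k - 4)*(k + 1)*(k - 4)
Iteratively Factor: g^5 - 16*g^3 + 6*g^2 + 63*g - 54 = (g + 3)*(g^4 - 3*g^3 - 7*g^2 + 27*g - 18) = (g - 2)*(g + 3)*(g^3 - g^2 - 9*g + 9) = (g - 3)*(g - 2)*(g + 3)*(g^2 + 2*g - 3) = (g - 3)*(g - 2)*(g + 3)^2*(g - 1)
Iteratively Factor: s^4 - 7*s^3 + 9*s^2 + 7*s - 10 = (s - 2)*(s^3 - 5*s^2 - s + 5) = (s - 2)*(s + 1)*(s^2 - 6*s + 5) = (s - 2)*(s - 1)*(s + 1)*(s - 5)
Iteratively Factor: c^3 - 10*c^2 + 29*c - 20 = (c - 5)*(c^2 - 5*c + 4) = (c - 5)*(c - 1)*(c - 4)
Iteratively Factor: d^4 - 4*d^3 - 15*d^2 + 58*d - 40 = (d - 1)*(d^3 - 3*d^2 - 18*d + 40) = (d - 1)*(d + 4)*(d^2 - 7*d + 10) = (d - 5)*(d - 1)*(d + 4)*(d - 2)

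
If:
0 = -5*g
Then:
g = 0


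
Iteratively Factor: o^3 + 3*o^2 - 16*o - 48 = (o - 4)*(o^2 + 7*o + 12) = (o - 4)*(o + 3)*(o + 4)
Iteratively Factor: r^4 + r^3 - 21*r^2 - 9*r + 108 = (r - 3)*(r^3 + 4*r^2 - 9*r - 36) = (r - 3)*(r + 4)*(r^2 - 9) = (r - 3)*(r + 3)*(r + 4)*(r - 3)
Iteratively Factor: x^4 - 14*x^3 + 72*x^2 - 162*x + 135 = (x - 3)*(x^3 - 11*x^2 + 39*x - 45) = (x - 3)^2*(x^2 - 8*x + 15) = (x - 3)^3*(x - 5)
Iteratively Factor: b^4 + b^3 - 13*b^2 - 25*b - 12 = (b - 4)*(b^3 + 5*b^2 + 7*b + 3) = (b - 4)*(b + 3)*(b^2 + 2*b + 1) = (b - 4)*(b + 1)*(b + 3)*(b + 1)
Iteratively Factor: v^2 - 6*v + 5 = (v - 1)*(v - 5)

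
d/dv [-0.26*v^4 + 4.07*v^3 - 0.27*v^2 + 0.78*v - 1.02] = -1.04*v^3 + 12.21*v^2 - 0.54*v + 0.78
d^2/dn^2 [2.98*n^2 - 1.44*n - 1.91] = 5.96000000000000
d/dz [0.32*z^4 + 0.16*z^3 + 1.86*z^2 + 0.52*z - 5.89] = 1.28*z^3 + 0.48*z^2 + 3.72*z + 0.52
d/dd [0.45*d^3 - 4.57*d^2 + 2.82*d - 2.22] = 1.35*d^2 - 9.14*d + 2.82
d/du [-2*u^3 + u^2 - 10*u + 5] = -6*u^2 + 2*u - 10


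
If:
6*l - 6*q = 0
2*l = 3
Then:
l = 3/2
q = 3/2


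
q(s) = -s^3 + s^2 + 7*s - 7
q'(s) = -3*s^2 + 2*s + 7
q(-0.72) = -11.15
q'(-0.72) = 4.00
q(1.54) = 2.50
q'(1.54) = 2.97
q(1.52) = 2.44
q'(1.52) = 3.11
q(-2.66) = 0.28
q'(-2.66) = -19.55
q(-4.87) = 98.13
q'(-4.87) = -73.89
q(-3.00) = 8.00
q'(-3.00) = -26.00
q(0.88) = -0.75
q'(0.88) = 6.44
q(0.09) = -6.36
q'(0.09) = 7.16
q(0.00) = -7.00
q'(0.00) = 7.00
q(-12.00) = 1781.00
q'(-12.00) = -449.00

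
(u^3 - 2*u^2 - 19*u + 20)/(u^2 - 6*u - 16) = (-u^3 + 2*u^2 + 19*u - 20)/(-u^2 + 6*u + 16)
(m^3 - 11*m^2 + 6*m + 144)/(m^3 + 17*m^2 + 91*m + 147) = (m^2 - 14*m + 48)/(m^2 + 14*m + 49)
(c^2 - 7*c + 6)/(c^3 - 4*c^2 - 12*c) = (c - 1)/(c*(c + 2))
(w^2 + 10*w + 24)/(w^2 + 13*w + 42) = (w + 4)/(w + 7)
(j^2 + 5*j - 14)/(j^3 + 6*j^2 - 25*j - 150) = (j^2 + 5*j - 14)/(j^3 + 6*j^2 - 25*j - 150)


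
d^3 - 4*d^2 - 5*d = d*(d - 5)*(d + 1)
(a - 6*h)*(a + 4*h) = a^2 - 2*a*h - 24*h^2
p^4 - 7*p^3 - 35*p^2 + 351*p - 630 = (p - 6)*(p - 5)*(p - 3)*(p + 7)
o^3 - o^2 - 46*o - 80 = (o - 8)*(o + 2)*(o + 5)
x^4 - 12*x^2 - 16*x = x*(x - 4)*(x + 2)^2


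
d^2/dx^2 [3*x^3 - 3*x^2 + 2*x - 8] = 18*x - 6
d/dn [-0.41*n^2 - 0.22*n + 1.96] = -0.82*n - 0.22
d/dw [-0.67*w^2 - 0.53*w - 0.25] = -1.34*w - 0.53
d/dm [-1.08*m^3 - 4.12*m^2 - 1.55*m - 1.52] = -3.24*m^2 - 8.24*m - 1.55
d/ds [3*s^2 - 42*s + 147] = 6*s - 42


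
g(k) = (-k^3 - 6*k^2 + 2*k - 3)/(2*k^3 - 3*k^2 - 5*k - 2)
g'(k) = (-6*k^2 + 6*k + 5)*(-k^3 - 6*k^2 + 2*k - 3)/(2*k^3 - 3*k^2 - 5*k - 2)^2 + (-3*k^2 - 12*k + 2)/(2*k^3 - 3*k^2 - 5*k - 2)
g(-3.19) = 0.47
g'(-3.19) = 0.31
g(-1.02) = 4.77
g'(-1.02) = 11.19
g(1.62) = 2.09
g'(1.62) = 2.90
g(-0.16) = 2.70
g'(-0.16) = -11.16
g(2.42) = 14.28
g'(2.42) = 80.51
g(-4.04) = 0.26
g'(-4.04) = 0.18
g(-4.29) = 0.22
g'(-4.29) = 0.16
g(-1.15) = 3.59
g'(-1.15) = 7.22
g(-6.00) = 0.03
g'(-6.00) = 0.08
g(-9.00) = -0.13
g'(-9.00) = 0.04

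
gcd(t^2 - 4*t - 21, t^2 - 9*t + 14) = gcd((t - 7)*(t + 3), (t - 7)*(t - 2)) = t - 7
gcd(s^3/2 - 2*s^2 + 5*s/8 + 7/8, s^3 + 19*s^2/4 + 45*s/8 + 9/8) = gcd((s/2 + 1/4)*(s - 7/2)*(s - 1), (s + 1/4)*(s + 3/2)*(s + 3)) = 1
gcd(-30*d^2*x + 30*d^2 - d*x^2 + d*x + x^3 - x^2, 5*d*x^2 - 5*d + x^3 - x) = 5*d*x - 5*d + x^2 - x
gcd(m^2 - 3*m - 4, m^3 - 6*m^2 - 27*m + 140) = m - 4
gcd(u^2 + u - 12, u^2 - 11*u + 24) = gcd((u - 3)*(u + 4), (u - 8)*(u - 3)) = u - 3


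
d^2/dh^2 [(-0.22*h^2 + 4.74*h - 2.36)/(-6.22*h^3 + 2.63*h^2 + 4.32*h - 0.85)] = (17.022896*h^6 - 1100.298096*h^5 + 1596.363*h^4 - 959.287404*h^3 + 21.1338599999999*h^2 + 22.438716*h + 64.145428)/(240.641848*h^9 - 305.251476*h^8 - 372.33231*h^7 + 504.478885*h^6 + 175.1685*h^5 - 266.647281*h^4 - 9.19555800000002*h^3 + 41.888595*h^2 - 9.3636*h + 0.614125)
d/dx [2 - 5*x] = -5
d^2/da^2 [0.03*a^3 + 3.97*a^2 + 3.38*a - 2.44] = 0.18*a + 7.94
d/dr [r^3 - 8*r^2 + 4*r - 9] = 3*r^2 - 16*r + 4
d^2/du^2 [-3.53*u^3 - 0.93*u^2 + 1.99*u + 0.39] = -21.18*u - 1.86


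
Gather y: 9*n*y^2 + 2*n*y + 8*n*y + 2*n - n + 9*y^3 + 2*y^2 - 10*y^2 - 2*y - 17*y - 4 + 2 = n + 9*y^3 + y^2*(9*n - 8) + y*(10*n - 19) - 2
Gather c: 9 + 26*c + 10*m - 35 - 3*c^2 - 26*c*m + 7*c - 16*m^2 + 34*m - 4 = -3*c^2 + c*(33 - 26*m) - 16*m^2 + 44*m - 30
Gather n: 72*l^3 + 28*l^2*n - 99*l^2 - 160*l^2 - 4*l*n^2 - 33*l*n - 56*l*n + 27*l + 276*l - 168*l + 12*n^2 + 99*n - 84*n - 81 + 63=72*l^3 - 259*l^2 + 135*l + n^2*(12 - 4*l) + n*(28*l^2 - 89*l + 15) - 18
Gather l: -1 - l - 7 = -l - 8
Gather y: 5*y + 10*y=15*y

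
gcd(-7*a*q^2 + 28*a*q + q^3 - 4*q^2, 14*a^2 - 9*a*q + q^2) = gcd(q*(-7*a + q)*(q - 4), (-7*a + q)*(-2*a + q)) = -7*a + q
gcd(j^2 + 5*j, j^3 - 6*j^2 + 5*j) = j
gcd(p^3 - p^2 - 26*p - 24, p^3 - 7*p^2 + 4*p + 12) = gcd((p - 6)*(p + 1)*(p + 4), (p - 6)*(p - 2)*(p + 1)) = p^2 - 5*p - 6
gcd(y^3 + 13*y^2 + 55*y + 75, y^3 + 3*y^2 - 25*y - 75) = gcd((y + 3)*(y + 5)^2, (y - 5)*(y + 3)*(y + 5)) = y^2 + 8*y + 15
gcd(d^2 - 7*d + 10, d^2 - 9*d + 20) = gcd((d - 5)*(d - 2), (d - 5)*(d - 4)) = d - 5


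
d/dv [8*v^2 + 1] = 16*v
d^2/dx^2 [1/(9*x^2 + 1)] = 18*(27*x^2 - 1)/(9*x^2 + 1)^3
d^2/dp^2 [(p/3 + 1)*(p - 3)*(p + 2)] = 2*p + 4/3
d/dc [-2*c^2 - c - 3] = -4*c - 1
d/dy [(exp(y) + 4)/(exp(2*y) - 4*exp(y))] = (-exp(2*y) - 8*exp(y) + 16)*exp(-y)/(exp(2*y) - 8*exp(y) + 16)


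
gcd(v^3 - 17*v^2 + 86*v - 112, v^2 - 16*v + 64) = v - 8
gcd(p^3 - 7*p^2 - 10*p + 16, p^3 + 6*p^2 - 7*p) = p - 1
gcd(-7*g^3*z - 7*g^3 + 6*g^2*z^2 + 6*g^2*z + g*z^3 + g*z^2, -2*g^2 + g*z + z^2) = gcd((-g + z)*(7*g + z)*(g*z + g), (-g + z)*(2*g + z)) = -g + z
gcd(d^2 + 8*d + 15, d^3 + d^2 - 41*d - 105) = d^2 + 8*d + 15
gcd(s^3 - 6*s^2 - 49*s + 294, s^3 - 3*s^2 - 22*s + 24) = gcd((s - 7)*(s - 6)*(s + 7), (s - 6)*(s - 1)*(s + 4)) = s - 6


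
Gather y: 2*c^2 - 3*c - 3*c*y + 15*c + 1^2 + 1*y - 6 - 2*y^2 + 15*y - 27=2*c^2 + 12*c - 2*y^2 + y*(16 - 3*c) - 32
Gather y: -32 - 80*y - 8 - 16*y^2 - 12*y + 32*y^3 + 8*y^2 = 32*y^3 - 8*y^2 - 92*y - 40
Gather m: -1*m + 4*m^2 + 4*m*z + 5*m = 4*m^2 + m*(4*z + 4)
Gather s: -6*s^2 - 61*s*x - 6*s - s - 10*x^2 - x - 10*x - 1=-6*s^2 + s*(-61*x - 7) - 10*x^2 - 11*x - 1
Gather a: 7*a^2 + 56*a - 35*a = 7*a^2 + 21*a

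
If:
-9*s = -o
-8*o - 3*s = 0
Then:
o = 0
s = 0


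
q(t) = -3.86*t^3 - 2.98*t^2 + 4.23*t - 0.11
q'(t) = -11.58*t^2 - 5.96*t + 4.23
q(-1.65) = 2.14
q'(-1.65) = -17.46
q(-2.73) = 44.67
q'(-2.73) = -65.80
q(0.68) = 0.17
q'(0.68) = -5.18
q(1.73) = -21.70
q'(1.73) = -40.74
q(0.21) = 0.61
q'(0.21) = 2.47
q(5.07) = -558.31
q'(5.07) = -323.65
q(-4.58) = 288.84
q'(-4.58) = -211.38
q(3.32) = -160.17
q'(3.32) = -143.20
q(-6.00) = 700.99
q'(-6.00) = -376.89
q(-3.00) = 64.60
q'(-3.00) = -82.11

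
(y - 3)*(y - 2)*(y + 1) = y^3 - 4*y^2 + y + 6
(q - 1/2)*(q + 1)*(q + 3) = q^3 + 7*q^2/2 + q - 3/2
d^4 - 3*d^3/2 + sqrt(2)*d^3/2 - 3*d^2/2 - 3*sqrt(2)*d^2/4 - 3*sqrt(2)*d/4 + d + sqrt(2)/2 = (d - 2)*(d - 1/2)*(d + 1)*(d + sqrt(2)/2)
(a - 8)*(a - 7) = a^2 - 15*a + 56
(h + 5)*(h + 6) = h^2 + 11*h + 30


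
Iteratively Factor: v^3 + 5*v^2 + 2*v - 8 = (v + 2)*(v^2 + 3*v - 4) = (v + 2)*(v + 4)*(v - 1)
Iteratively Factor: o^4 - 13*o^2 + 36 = (o + 3)*(o^3 - 3*o^2 - 4*o + 12) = (o - 3)*(o + 3)*(o^2 - 4) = (o - 3)*(o - 2)*(o + 3)*(o + 2)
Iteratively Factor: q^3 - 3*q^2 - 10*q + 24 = (q - 4)*(q^2 + q - 6) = (q - 4)*(q + 3)*(q - 2)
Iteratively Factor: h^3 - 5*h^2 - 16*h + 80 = (h - 4)*(h^2 - h - 20) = (h - 4)*(h + 4)*(h - 5)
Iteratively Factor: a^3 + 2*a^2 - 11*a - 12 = (a - 3)*(a^2 + 5*a + 4) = (a - 3)*(a + 1)*(a + 4)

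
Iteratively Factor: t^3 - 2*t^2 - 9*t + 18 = (t - 2)*(t^2 - 9) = (t - 3)*(t - 2)*(t + 3)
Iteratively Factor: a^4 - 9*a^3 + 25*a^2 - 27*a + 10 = (a - 1)*(a^3 - 8*a^2 + 17*a - 10) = (a - 2)*(a - 1)*(a^2 - 6*a + 5) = (a - 5)*(a - 2)*(a - 1)*(a - 1)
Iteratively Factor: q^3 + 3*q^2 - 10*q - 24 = (q + 2)*(q^2 + q - 12) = (q - 3)*(q + 2)*(q + 4)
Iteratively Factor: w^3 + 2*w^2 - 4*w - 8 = (w + 2)*(w^2 - 4) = (w - 2)*(w + 2)*(w + 2)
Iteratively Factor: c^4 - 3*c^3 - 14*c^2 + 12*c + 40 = (c + 2)*(c^3 - 5*c^2 - 4*c + 20) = (c + 2)^2*(c^2 - 7*c + 10) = (c - 2)*(c + 2)^2*(c - 5)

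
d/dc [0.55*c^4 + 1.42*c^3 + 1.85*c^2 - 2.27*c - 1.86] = 2.2*c^3 + 4.26*c^2 + 3.7*c - 2.27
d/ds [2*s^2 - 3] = 4*s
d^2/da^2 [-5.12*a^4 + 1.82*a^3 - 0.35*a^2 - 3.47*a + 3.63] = -61.44*a^2 + 10.92*a - 0.7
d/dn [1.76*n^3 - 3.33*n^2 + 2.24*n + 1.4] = 5.28*n^2 - 6.66*n + 2.24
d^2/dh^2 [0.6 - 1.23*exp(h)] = -1.23*exp(h)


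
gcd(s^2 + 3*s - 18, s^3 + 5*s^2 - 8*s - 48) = s - 3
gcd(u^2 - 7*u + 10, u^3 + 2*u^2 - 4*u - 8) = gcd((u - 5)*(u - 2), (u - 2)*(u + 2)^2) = u - 2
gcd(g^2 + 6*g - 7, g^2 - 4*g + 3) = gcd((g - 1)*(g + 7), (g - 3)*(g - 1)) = g - 1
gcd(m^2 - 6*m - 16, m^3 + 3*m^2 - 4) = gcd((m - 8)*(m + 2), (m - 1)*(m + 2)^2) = m + 2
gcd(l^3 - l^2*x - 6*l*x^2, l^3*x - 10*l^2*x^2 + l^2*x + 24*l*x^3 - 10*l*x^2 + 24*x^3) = 1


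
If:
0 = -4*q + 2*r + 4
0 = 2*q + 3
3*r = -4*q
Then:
No Solution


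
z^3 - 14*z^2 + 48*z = z*(z - 8)*(z - 6)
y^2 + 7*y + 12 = (y + 3)*(y + 4)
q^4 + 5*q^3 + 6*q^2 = q^2*(q + 2)*(q + 3)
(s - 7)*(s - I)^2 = s^3 - 7*s^2 - 2*I*s^2 - s + 14*I*s + 7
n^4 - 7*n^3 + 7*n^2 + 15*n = n*(n - 5)*(n - 3)*(n + 1)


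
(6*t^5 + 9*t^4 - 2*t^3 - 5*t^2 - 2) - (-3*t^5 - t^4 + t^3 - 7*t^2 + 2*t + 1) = 9*t^5 + 10*t^4 - 3*t^3 + 2*t^2 - 2*t - 3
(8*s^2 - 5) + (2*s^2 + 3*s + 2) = 10*s^2 + 3*s - 3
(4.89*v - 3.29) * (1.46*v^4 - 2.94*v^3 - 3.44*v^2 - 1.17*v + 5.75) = 7.1394*v^5 - 19.18*v^4 - 7.149*v^3 + 5.5963*v^2 + 31.9668*v - 18.9175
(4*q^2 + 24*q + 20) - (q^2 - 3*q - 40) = 3*q^2 + 27*q + 60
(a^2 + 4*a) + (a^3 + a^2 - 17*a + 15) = a^3 + 2*a^2 - 13*a + 15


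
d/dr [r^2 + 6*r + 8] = 2*r + 6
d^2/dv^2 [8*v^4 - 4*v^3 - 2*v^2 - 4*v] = 96*v^2 - 24*v - 4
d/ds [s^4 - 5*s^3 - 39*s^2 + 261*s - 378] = 4*s^3 - 15*s^2 - 78*s + 261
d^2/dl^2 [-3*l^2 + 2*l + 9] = -6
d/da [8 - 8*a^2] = -16*a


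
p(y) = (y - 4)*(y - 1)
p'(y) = 2*y - 5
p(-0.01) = 4.05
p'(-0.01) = -5.02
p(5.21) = 5.09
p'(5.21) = 5.42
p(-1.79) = 16.15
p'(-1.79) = -8.58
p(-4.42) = 45.64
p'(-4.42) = -13.84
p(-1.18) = 11.29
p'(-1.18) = -7.36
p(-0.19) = 4.99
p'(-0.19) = -5.38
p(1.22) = -0.61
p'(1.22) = -2.56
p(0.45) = 1.95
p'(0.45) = -4.10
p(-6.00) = 70.00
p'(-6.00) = -17.00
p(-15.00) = 304.00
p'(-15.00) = -35.00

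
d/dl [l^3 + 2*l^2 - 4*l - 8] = 3*l^2 + 4*l - 4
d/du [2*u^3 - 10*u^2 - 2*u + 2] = 6*u^2 - 20*u - 2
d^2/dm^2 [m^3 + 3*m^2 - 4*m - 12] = 6*m + 6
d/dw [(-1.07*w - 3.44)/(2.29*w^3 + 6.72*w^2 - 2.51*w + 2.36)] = (4.9006*w^3 + 30.8232*w^2 + 46.2336*w - 11.1596)/(5.2441*w^6 + 30.7776*w^5 + 33.6626*w^4 - 22.9256*w^3 + 38.0185*w^2 - 11.8472*w + 5.5696)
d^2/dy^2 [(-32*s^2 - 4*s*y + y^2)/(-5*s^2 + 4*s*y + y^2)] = 2*s*(-727*s^3 - 444*s^2*y - 81*s*y^2 - 8*y^3)/(-125*s^6 + 300*s^5*y - 165*s^4*y^2 - 56*s^3*y^3 + 33*s^2*y^4 + 12*s*y^5 + y^6)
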